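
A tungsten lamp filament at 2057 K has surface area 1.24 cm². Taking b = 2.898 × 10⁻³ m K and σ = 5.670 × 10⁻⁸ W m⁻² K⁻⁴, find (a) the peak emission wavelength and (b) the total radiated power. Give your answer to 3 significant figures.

λ_max ≈ 1.41×10³ nm; P ≈ 126 W

(a) λ_max = b/T = 2.898×10⁻³/2057 = 1.409×10⁻⁶ m = 1.41×10³ nm.
Area A = 1.24 cm² = 1.24×10⁻⁴ m².
(b) P = σAT⁴ = 5.670×10⁻⁸×1.24×10⁻⁴×(2057)⁴ = 126 W.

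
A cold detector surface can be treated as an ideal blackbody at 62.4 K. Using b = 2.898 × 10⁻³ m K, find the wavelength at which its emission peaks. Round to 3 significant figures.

λ_max ≈ 46.4 μm

Wien's displacement law: λ_max = b/T = (2.898×10⁻³ m·K)/(62.4 K) = 4.644×10⁻⁵ m.
That is 46.4 μm, in the infrared range.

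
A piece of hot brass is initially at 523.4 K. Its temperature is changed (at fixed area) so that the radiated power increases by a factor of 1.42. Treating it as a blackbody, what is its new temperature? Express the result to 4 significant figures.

P ∝ T⁴, so T₂/T₁ = (P₂/P₁)^(1/4) = (1.42)^(1/4) = 1.09162.
T₂ = 523.4 × 1.09162 = 571.4 K.

T₂ ≈ 571.4 K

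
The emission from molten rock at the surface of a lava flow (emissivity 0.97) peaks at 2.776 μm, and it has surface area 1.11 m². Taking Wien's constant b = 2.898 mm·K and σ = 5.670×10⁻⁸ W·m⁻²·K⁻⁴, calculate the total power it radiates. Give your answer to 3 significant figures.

Wien's law: T = b/λ_max = 2.898×10⁻³/2.776×10⁻⁶ = 1043.95 K.
Area A = 1.11 m².
Then P = εσAT⁴ = 0.97×5.670×10⁻⁸×1.11×(1043.95)⁴ = 7.25×10⁴ W.

P ≈ 7.25×10⁴ W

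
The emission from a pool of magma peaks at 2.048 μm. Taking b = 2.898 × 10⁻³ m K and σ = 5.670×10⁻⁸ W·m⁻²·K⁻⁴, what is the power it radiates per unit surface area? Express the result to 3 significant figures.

Wien's law: T = b/λ_max = 2.898×10⁻³/2.048×10⁻⁶ = 1415.04 K.
Then I = σT⁴ = 5.670×10⁻⁸×(1415.04)⁴ = 2.27×10⁵ W/m².

I ≈ 2.27×10⁵ W/m²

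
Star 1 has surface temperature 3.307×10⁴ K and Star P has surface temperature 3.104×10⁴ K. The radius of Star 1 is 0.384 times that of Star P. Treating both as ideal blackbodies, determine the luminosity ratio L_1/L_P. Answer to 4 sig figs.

L_1/L_P ≈ 0.1900

L ∝ R²T⁴, so L_1/L_P = (R_1/R_P)²(T_1/T_P)⁴ = (0.384)² × (3.307×10⁴/3.104×10⁴)⁴ = 0.147456 × 1.28840 = 0.1900.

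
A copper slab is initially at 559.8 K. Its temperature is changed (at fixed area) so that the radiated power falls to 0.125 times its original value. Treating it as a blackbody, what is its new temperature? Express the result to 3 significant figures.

T₂ ≈ 333 K

P ∝ T⁴, so T₂/T₁ = (P₂/P₁)^(1/4) = (0.125)^(1/4) = 0.594604.
T₂ = 559.8 × 0.594604 = 333 K.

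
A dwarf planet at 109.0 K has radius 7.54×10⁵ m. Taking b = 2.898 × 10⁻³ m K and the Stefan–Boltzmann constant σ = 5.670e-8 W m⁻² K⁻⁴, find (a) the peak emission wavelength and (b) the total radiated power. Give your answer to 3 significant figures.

λ_max ≈ 26.6 μm; P ≈ 5.72×10¹³ W

(a) λ_max = b/T = 2.898×10⁻³/109.0 = 2.659×10⁻⁵ m = 26.6 μm.
Surface area A = 4πR² = 4π(7.54×10⁵ m)² = 7.14418×10¹² m².
(b) P = σAT⁴ = 5.670×10⁻⁸×7.14418×10¹²×(109.0)⁴ = 5.72×10¹³ W.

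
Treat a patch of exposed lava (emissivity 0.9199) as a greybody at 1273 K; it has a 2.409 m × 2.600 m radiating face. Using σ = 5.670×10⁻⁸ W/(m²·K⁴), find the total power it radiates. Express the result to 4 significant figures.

P ≈ 8.579×10⁵ W

Area A = 2.409 × 2.600 = 6.2634 m².
P = εσAT⁴ = 0.9199 × 5.670×10⁻⁸ × 6.2634 × (1273)⁴ = 8.579×10⁵ W.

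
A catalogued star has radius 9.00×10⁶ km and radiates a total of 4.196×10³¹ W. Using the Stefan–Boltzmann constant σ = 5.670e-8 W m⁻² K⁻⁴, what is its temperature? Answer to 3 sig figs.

T ≈ 2.92×10⁴ K

Surface area A = 4πR² = 4π(9.00×10⁹ m)² = 1.01788×10²¹ m².
P = σAT⁴ ⇒ T = (P/(σA))^(1/4) = (4.196×10³¹/(5.670×10⁻⁸×1.01788×10²¹))^(1/4) = 2.92×10⁴ K.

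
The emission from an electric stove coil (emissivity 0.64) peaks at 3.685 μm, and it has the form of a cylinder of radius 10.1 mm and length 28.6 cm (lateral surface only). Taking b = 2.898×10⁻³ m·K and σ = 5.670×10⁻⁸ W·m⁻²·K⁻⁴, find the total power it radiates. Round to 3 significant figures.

P ≈ 252 W

Wien's law: T = b/λ_max = 2.898×10⁻³/3.685×10⁻⁶ = 786.431 K.
Lateral area A = 2πrL = 2π×0.0101×0.286 = 0.0181496 m².
Then P = εσAT⁴ = 0.64×5.670×10⁻⁸×0.0181496×(786.431)⁴ = 252 W.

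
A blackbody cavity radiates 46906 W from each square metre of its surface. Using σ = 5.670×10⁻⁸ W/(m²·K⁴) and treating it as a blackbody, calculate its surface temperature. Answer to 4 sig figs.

I = σT⁴, so T = (I/σ)^(1/4) = (46906/(5.670×10⁻⁸))^(1/4) = 953.7 K.

T ≈ 953.7 K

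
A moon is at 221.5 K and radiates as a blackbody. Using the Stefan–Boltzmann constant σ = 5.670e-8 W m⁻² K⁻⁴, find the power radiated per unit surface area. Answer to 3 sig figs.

I ≈ 136 W/m²

Stefan–Boltzmann: I = σT⁴ = 5.670×10⁻⁸ × (221.5)⁴ = 136 W/m².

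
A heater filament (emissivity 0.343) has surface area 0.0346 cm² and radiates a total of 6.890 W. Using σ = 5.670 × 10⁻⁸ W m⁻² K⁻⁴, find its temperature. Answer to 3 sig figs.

Area A = 0.0346 cm² = 3.46×10⁻⁶ m².
P = εσAT⁴ ⇒ T = (P/(εσA))^(1/4) = (6.890/(0.343×5.670×10⁻⁸×3.46×10⁻⁶))^(1/4) = 3.18×10³ K.

T ≈ 3.18×10³ K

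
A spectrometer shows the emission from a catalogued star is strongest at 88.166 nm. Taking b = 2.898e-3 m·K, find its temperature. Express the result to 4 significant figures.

Wien's law gives T = b/λ_max = (2.898×10⁻³ m·K)/(8.8166×10⁻⁸ m) = 3.287×10⁴ K.

T ≈ 3.287×10⁴ K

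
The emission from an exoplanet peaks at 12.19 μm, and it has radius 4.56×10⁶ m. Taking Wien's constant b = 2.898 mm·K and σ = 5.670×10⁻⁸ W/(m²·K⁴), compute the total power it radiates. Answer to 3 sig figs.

P ≈ 4.73×10¹⁶ W

Wien's law: T = b/λ_max = 2.898×10⁻³/1.219×10⁻⁵ = 237.736 K.
Surface area A = 4πR² = 4π(4.56×10⁶ m)² = 2.61300×10¹⁴ m².
Then P = σAT⁴ = 5.670×10⁻⁸×2.61300×10¹⁴×(237.736)⁴ = 4.73×10¹⁶ W.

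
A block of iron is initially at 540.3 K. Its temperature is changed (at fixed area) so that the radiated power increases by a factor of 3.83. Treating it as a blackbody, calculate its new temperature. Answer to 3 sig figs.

P ∝ T⁴, so T₂/T₁ = (P₂/P₁)^(1/4) = (3.83)^(1/4) = 1.39894.
T₂ = 540.3 × 1.39894 = 756 K.

T₂ ≈ 756 K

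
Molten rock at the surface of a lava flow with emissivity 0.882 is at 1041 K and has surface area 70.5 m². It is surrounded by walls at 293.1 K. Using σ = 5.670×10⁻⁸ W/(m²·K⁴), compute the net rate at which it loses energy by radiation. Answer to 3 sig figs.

Area A = 70.5 m².
Net radiated power P_net = εσA(T⁴ − T₀⁴) = 0.882×5.670×10⁻⁸×70.5×(1041⁴ − 293.1⁴).
T⁴ − T₀⁴ = 1.17436×10¹² − 7.38012×10⁹ = 1.16698×10¹² K⁴, so P_net = 4.11×10⁶ W.

Net loss ≈ 4.11×10⁶ W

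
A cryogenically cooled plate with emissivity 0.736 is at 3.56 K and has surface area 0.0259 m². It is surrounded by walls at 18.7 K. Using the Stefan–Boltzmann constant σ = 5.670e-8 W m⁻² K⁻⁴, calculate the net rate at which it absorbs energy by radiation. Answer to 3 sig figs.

Net gain ≈ 1.32×10⁻⁴ W

Area A = 0.0259 m².
Net radiated power P_net = εσA(T⁴ − T₀⁴) = 0.736×5.670×10⁻⁸×0.0259×(3.56⁴ − 18.7⁴).
T⁴ − T₀⁴ = 160.620 − 1.22283×10⁵ = -1.22122×10⁵ K⁴, so P_net = -1.32×10⁻⁴ W — negative, meaning a net gain of 1.32×10⁻⁴ W.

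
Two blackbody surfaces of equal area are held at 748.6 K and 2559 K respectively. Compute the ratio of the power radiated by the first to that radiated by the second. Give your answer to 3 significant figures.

P₁/P₂ ≈ 7.32×10⁻³

With equal areas, P₁/P₂ = (T₁/T₂)⁴ = (748.6/2559)⁴ = 7.32×10⁻³.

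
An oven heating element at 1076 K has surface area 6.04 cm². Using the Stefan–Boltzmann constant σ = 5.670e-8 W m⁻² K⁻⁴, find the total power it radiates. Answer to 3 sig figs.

P ≈ 45.9 W

Area A = 6.04 cm² = 6.04×10⁻⁴ m².
P = σAT⁴ = 5.670×10⁻⁸ × 6.04×10⁻⁴ × (1076)⁴ = 45.9 W.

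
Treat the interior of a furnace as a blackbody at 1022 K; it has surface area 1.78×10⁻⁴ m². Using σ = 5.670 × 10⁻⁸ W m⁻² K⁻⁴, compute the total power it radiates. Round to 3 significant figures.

P ≈ 11.0 W

Area A = 1.78×10⁻⁴ m².
P = σAT⁴ = 5.670×10⁻⁸ × 1.78×10⁻⁴ × (1022)⁴ = 11.0 W.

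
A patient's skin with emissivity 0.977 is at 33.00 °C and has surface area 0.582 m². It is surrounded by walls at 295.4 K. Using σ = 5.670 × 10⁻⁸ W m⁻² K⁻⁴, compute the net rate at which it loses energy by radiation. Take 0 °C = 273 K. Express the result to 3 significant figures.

Net loss ≈ 37.2 W

T = 33.00 °C + 273 = 306.00 K.
Area A = 0.582 m².
Net radiated power P_net = εσA(T⁴ − T₀⁴) = 0.977×5.670×10⁻⁸×0.582×(306.00⁴ − 295.4⁴).
T⁴ − T₀⁴ = 8.76770×10⁹ − 7.61451×10⁹ = 1.15319×10⁹ K⁴, so P_net = 37.2 W.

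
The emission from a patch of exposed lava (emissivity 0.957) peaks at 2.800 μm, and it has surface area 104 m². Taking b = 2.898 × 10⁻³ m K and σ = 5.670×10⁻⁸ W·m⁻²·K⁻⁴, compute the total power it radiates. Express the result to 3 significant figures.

Wien's law: T = b/λ_max = 2.898×10⁻³/2.800×10⁻⁶ = 1035.00 K.
Area A = 104 m².
Then P = εσAT⁴ = 0.957×5.670×10⁻⁸×104×(1035.00)⁴ = 6.48×10⁶ W.

P ≈ 6.48×10⁶ W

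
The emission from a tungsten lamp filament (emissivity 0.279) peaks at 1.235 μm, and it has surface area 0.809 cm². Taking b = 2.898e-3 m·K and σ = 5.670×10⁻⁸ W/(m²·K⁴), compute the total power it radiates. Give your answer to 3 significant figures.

P ≈ 38.8 W

Wien's law: T = b/λ_max = 2.898×10⁻³/1.235×10⁻⁶ = 2346.56 K.
Area A = 0.809 cm² = 8.09×10⁻⁵ m².
Then P = εσAT⁴ = 0.279×5.670×10⁻⁸×8.09×10⁻⁵×(2346.56)⁴ = 38.8 W.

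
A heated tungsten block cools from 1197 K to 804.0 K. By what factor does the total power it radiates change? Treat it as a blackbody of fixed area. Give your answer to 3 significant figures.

P ∝ T⁴, so P₂/P₁ = (T₂/T₁)⁴ = (804.0/1197)⁴ = (0.671679)⁴ = 0.204.

P₂/P₁ ≈ 0.204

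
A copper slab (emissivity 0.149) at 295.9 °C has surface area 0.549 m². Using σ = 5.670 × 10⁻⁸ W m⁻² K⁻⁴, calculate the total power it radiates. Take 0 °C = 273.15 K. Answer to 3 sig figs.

P ≈ 486 W

T = 295.9 °C + 273.15 = 569.05 K.
Area A = 0.549 m².
P = εσAT⁴ = 0.149 × 5.670×10⁻⁸ × 0.549 × (569.05)⁴ = 486 W.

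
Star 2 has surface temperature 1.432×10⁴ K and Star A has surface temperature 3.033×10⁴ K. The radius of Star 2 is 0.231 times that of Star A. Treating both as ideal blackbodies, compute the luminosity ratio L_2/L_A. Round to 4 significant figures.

L_2/L_A ≈ 2.652×10⁻³

L ∝ R²T⁴, so L_2/L_A = (R_2/R_A)²(T_2/T_A)⁴ = (0.231)² × (1.432×10⁴/3.033×10⁴)⁴ = 0.053361 × 0.0496915 = 2.652×10⁻³.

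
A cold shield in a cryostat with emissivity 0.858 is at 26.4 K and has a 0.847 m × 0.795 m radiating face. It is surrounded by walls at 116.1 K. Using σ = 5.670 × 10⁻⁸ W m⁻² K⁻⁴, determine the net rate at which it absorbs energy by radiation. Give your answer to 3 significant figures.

Area A = 0.847 × 0.795 = 0.673365 m².
Net radiated power P_net = εσA(T⁴ − T₀⁴) = 0.858×5.670×10⁻⁸×0.673365×(26.4⁴ − 116.1⁴).
T⁴ − T₀⁴ = 4.85753×10⁵ − 1.81689×10⁸ = -1.81203×10⁸ K⁴, so P_net = -5.94 W — negative, meaning a net gain of 5.94 W.

Net gain ≈ 5.94 W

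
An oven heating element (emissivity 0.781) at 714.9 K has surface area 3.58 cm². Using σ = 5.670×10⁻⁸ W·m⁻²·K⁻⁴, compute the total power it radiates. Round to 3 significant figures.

P ≈ 4.14 W

Area A = 3.58 cm² = 3.58×10⁻⁴ m².
P = εσAT⁴ = 0.781 × 5.670×10⁻⁸ × 3.58×10⁻⁴ × (714.9)⁴ = 4.14 W.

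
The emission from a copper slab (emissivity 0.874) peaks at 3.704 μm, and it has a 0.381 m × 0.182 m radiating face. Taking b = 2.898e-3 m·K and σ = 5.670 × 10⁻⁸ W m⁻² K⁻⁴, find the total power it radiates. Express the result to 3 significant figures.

P ≈ 1.29×10³ W

Wien's law: T = b/λ_max = 2.898×10⁻³/3.704×10⁻⁶ = 782.397 K.
Area A = 0.381 × 0.182 = 0.069342 m².
Then P = εσAT⁴ = 0.874×5.670×10⁻⁸×0.069342×(782.397)⁴ = 1.29×10³ W.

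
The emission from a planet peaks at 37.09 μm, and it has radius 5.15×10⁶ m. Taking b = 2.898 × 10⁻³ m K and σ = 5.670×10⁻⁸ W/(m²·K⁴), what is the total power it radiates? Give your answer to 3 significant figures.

Wien's law: T = b/λ_max = 2.898×10⁻³/3.709×10⁻⁵ = 78.1343 K.
Surface area A = 4πR² = 4π(5.15×10⁶ m)² = 3.33292×10¹⁴ m².
Then P = σAT⁴ = 5.670×10⁻⁸×3.33292×10¹⁴×(78.1343)⁴ = 7.04×10¹⁴ W.

P ≈ 7.04×10¹⁴ W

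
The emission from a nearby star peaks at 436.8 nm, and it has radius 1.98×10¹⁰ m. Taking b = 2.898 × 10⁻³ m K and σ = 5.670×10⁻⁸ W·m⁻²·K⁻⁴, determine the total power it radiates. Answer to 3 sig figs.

P ≈ 5.41×10²⁹ W

Wien's law: T = b/λ_max = 2.898×10⁻³/4.368×10⁻⁷ = 6634.62 K.
Surface area A = 4πR² = 4π(1.98×10¹⁰ m)² = 4.92652×10²¹ m².
Then P = σAT⁴ = 5.670×10⁻⁸×4.92652×10²¹×(6634.62)⁴ = 5.41×10²⁹ W.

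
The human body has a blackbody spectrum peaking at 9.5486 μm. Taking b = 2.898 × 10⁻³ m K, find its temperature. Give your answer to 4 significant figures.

Wien's law gives T = b/λ_max = (2.898×10⁻³ m·K)/(9.5486×10⁻⁶ m) = 303.5 K.

T ≈ 303.5 K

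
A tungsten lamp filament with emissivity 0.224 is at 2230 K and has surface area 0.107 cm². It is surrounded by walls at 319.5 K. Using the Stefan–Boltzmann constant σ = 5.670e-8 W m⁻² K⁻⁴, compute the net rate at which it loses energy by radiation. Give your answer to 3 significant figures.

Area A = 0.107 cm² = 1.07×10⁻⁵ m².
Net radiated power P_net = εσA(T⁴ − T₀⁴) = 0.224×5.670×10⁻⁸×1.07×10⁻⁵×(2230⁴ − 319.5⁴).
T⁴ − T₀⁴ = 2.47297×10¹³ − 1.04204×10¹⁰ = 2.47193×10¹³ K⁴, so P_net = 3.36 W.

Net loss ≈ 3.36 W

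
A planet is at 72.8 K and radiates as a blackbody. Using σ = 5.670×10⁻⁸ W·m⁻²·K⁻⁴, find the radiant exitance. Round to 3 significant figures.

I ≈ 1.59 W/m²

Stefan–Boltzmann: I = σT⁴ = 5.670×10⁻⁸ × (72.8)⁴ = 1.59 W/m².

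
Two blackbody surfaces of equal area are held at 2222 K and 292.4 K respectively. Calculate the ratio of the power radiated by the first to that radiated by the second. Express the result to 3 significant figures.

With equal areas, P₁/P₂ = (T₁/T₂)⁴ = (2222/292.4)⁴ = 3.33×10³.

P₁/P₂ ≈ 3.33×10³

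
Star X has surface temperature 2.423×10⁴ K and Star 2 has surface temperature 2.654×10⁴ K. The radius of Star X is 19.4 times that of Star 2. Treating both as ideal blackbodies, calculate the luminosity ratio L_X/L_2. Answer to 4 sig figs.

L_X/L_2 ≈ 261.5

L ∝ R²T⁴, so L_X/L_2 = (R_X/R_2)²(T_X/T_2)⁴ = (19.4)² × (2.423×10⁴/2.654×10⁴)⁴ = 376.36 × 0.694720 = 261.5.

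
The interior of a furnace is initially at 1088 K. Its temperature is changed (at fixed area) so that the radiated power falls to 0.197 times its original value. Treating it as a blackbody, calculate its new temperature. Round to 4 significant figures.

P ∝ T⁴, so T₂/T₁ = (P₂/P₁)^(1/4) = (0.197)^(1/4) = 0.666218.
T₂ = 1088 × 0.666218 = 724.8 K.

T₂ ≈ 724.8 K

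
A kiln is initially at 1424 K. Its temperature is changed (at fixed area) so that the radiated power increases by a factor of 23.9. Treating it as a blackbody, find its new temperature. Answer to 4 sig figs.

T₂ ≈ 3149 K

P ∝ T⁴, so T₂/T₁ = (P₂/P₁)^(1/4) = (23.9)^(1/4) = 2.21105.
T₂ = 1424 × 2.21105 = 3149 K.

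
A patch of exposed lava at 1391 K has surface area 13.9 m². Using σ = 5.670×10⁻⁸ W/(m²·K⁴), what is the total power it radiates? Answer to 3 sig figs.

Area A = 13.9 m².
P = σAT⁴ = 5.670×10⁻⁸ × 13.9 × (1391)⁴ = 2.95×10⁶ W.

P ≈ 2.95×10⁶ W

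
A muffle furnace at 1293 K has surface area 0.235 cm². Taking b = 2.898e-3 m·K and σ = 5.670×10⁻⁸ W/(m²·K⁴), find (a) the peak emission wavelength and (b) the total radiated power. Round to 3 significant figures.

λ_max ≈ 2.24×10³ nm; P ≈ 3.72 W

(a) λ_max = b/T = 2.898×10⁻³/1293 = 2.241×10⁻⁶ m = 2.24×10³ nm.
Area A = 0.235 cm² = 2.35×10⁻⁵ m².
(b) P = σAT⁴ = 5.670×10⁻⁸×2.35×10⁻⁵×(1293)⁴ = 3.72 W.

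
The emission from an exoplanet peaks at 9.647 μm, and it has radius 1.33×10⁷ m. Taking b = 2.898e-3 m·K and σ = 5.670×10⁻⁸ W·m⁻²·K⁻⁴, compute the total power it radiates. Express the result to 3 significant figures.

Wien's law: T = b/λ_max = 2.898×10⁻³/9.647×10⁻⁶ = 300.404 K.
Surface area A = 4πR² = 4π(1.33×10⁷ m)² = 2.22287×10¹⁵ m².
Then P = σAT⁴ = 5.670×10⁻⁸×2.22287×10¹⁵×(300.404)⁴ = 1.03×10¹⁸ W.

P ≈ 1.03×10¹⁸ W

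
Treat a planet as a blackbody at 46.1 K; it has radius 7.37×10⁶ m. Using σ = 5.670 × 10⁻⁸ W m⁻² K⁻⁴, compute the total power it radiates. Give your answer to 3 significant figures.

Surface area A = 4πR² = 4π(7.37×10⁶ m)² = 6.82566×10¹⁴ m².
P = σAT⁴ = 5.670×10⁻⁸ × 6.82566×10¹⁴ × (46.1)⁴ = 1.75×10¹⁴ W.

P ≈ 1.75×10¹⁴ W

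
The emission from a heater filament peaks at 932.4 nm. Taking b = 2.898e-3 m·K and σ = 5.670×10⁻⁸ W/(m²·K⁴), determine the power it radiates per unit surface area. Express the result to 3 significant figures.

Wien's law: T = b/λ_max = 2.898×10⁻³/9.324×10⁻⁷ = 3108.11 K.
Then I = σT⁴ = 5.670×10⁻⁸×(3108.11)⁴ = 5.29×10⁶ W/m².

I ≈ 5.29×10⁶ W/m²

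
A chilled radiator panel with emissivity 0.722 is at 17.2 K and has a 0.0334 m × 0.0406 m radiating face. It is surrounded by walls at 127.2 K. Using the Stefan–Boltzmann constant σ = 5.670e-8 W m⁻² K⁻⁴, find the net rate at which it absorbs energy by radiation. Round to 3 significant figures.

Area A = 0.0334 × 0.0406 = 1.35604×10⁻³ m².
Net radiated power P_net = εσA(T⁴ − T₀⁴) = 0.722×5.670×10⁻⁸×1.35604×10⁻³×(17.2⁴ − 127.2⁴).
T⁴ − T₀⁴ = 87521.3 − 2.61787×10⁸ = -2.61699×10⁸ K⁴, so P_net = -0.0145 W — negative, meaning a net gain of 0.0145 W.

Net gain ≈ 0.0145 W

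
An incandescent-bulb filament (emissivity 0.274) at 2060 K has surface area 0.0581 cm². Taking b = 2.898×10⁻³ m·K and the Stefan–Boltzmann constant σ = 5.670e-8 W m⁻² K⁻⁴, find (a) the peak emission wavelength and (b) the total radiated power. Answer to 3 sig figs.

(a) λ_max = b/T = 2.898×10⁻³/2060 = 1.407×10⁻⁶ m = 1.41 μm.
Area A = 0.0581 cm² = 5.81×10⁻⁶ m².
(b) P = εσAT⁴ = 0.274×5.670×10⁻⁸×5.81×10⁻⁶×(2060)⁴ = 1.63 W.

λ_max ≈ 1.41 μm; P ≈ 1.63 W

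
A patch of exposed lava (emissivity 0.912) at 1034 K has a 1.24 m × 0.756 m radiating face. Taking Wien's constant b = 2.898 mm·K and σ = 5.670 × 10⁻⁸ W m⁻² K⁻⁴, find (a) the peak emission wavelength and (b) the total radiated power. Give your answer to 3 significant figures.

(a) λ_max = b/T = 2.898×10⁻³/1034 = 2.803×10⁻⁶ m = 2.80 μm.
Area A = 1.24 × 0.756 = 0.93744 m².
(b) P = εσAT⁴ = 0.912×5.670×10⁻⁸×0.93744×(1034)⁴ = 5.54×10⁴ W.

λ_max ≈ 2.80 μm; P ≈ 5.54×10⁴ W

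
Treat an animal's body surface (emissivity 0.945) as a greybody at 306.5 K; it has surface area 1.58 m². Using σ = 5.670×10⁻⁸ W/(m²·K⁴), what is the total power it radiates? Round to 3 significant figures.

P ≈ 747 W

Area A = 1.58 m².
P = εσAT⁴ = 0.945 × 5.670×10⁻⁸ × 1.58 × (306.5)⁴ = 747 W.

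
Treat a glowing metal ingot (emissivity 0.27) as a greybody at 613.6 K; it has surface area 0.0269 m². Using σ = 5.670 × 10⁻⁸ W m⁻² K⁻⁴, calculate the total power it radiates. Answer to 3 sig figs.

P ≈ 58.4 W

Area A = 0.0269 m².
P = εσAT⁴ = 0.27 × 5.670×10⁻⁸ × 0.0269 × (613.6)⁴ = 58.4 W.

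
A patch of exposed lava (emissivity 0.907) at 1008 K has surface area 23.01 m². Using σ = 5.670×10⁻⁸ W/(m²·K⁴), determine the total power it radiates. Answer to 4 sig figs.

P ≈ 1.222×10⁶ W

Area A = 23.01 m².
P = εσAT⁴ = 0.907 × 5.670×10⁻⁸ × 23.01 × (1008)⁴ = 1.222×10⁶ W.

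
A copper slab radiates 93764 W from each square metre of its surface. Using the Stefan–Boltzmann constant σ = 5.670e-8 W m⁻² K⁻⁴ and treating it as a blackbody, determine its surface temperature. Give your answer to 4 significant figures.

I = σT⁴, so T = (I/σ)^(1/4) = (93764/(5.670×10⁻⁸))^(1/4) = 1134 K.

T ≈ 1134 K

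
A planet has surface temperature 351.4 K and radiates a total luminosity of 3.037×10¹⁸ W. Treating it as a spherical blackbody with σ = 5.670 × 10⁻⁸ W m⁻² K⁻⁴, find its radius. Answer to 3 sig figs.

L = 4πR²σT⁴ ⇒ R = √(L/(4πσT⁴)).
σT⁴ = 864.550 W/m², so R = √(3.037×10¹⁸/(4π×864.550)) = 1.67×10⁷ m.

R ≈ 1.67×10⁷ m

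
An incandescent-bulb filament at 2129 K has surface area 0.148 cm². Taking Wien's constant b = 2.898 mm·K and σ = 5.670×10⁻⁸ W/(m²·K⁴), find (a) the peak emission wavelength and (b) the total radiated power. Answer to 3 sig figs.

λ_max ≈ 1.36×10³ nm; P ≈ 17.2 W

(a) λ_max = b/T = 2.898×10⁻³/2129 = 1.361×10⁻⁶ m = 1.36×10³ nm.
Area A = 0.148 cm² = 1.48×10⁻⁵ m².
(b) P = σAT⁴ = 5.670×10⁻⁸×1.48×10⁻⁵×(2129)⁴ = 17.2 W.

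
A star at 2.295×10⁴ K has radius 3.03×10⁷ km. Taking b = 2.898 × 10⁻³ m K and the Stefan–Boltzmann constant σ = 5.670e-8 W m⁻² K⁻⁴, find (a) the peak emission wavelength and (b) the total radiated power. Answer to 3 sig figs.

λ_max ≈ 126 nm; P ≈ 1.81×10³² W

(a) λ_max = b/T = 2.898×10⁻³/2.295×10⁴ = 1.263×10⁻⁷ m = 126 nm.
Surface area A = 4πR² = 4π(3.03×10¹⁰ m)² = 1.15371×10²² m².
(b) P = σAT⁴ = 5.670×10⁻⁸×1.15371×10²²×(2.295×10⁴)⁴ = 1.81×10³² W.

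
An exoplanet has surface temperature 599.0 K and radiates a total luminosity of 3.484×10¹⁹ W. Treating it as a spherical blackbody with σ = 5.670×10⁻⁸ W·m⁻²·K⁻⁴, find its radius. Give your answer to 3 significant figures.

L = 4πR²σT⁴ ⇒ R = √(L/(4πσT⁴)).
σT⁴ = 7299.45 W/m², so R = √(3.484×10¹⁹/(4π×7299.45)) = 1.95×10⁷ m.

R ≈ 1.95×10⁷ m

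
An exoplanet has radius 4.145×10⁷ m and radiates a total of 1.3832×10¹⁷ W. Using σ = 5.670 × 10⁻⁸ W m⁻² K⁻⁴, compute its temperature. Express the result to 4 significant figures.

Surface area A = 4πR² = 4π(4.145×10⁷ m)² = 2.15903×10¹⁶ m².
P = σAT⁴ ⇒ T = (P/(σA))^(1/4) = (1.3832×10¹⁷/(5.670×10⁻⁸×2.15903×10¹⁶))^(1/4) = 103.1 K.

T ≈ 103.1 K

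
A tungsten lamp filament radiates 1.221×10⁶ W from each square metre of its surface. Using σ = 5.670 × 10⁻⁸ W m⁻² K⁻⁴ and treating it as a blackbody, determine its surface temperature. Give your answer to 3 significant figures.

T ≈ 2.15×10³ K

I = σT⁴, so T = (I/σ)^(1/4) = (1.221×10⁶/(5.670×10⁻⁸))^(1/4) = 2.15×10³ K.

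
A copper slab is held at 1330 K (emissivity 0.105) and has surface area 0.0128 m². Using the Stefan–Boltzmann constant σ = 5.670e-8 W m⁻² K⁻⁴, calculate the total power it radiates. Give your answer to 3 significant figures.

P ≈ 238 W

Area A = 0.0128 m².
P = εσAT⁴ = 0.105 × 5.670×10⁻⁸ × 0.0128 × (1330)⁴ = 238 W.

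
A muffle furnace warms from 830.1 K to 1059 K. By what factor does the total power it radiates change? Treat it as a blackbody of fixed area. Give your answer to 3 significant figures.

P₂/P₁ ≈ 2.65

P ∝ T⁴, so P₂/P₁ = (T₂/T₁)⁴ = (1059/830.1)⁴ = (1.27575)⁴ = 2.65.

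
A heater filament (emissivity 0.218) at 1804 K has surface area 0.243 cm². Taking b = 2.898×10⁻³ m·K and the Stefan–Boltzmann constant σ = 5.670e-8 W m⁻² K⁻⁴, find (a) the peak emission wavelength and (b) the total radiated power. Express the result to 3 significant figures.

λ_max ≈ 1.61 μm; P ≈ 3.18 W

(a) λ_max = b/T = 2.898×10⁻³/1804 = 1.606×10⁻⁶ m = 1.61 μm.
Area A = 0.243 cm² = 2.43×10⁻⁵ m².
(b) P = εσAT⁴ = 0.218×5.670×10⁻⁸×2.43×10⁻⁵×(1804)⁴ = 3.18 W.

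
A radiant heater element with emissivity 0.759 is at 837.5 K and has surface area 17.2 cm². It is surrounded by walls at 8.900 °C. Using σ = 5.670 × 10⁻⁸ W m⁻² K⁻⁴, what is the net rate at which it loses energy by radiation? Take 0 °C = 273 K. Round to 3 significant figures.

Net loss ≈ 35.9 W

Surroundings: T = 8.900 °C + 273 = 281.900 K.
Area A = 17.2 cm² = 1.72×10⁻³ m².
Net radiated power P_net = εσA(T⁴ − T₀⁴) = 0.759×5.670×10⁻⁸×1.72×10⁻³×(837.5⁴ − 281.900⁴).
T⁴ − T₀⁴ = 4.91971×10¹¹ − 6.31510×10⁹ = 4.85656×10¹¹ K⁴, so P_net = 35.9 W.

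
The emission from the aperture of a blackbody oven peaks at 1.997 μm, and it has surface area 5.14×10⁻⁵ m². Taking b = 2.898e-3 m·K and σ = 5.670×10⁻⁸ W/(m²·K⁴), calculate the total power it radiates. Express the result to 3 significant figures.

P ≈ 12.9 W

Wien's law: T = b/λ_max = 2.898×10⁻³/1.997×10⁻⁶ = 1451.18 K.
Area A = 5.14×10⁻⁵ m².
Then P = σAT⁴ = 5.670×10⁻⁸×5.14×10⁻⁵×(1451.18)⁴ = 12.9 W.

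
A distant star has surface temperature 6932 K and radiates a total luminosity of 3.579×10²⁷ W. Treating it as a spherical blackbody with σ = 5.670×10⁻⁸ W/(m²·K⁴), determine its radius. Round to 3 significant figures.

R ≈ 1.47×10⁹ m

L = 4πR²σT⁴ ⇒ R = √(L/(4πσT⁴)).
σT⁴ = 1.30923×10⁸ W/m², so R = √(3.579×10²⁷/(4π×1.30923×10⁸)) = 1.47×10⁹ m.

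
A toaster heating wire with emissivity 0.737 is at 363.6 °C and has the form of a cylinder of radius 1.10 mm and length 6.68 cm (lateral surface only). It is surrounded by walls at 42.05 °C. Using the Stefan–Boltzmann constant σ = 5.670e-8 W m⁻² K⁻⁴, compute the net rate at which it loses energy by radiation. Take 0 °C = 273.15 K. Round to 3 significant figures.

Net loss ≈ 2.98 W

T = 363.6 °C + 273.15 = 636.75 K.
Surroundings: T = 42.05 °C + 273.15 = 315.20 K.
Lateral area A = 2πrL = 2π×1.10×10⁻³×0.0668 = 4.61688×10⁻⁴ m².
Net radiated power P_net = εσA(T⁴ − T₀⁴) = 0.737×5.670×10⁻⁸×4.61688×10⁻⁴×(636.75⁴ − 315.20⁴).
T⁴ − T₀⁴ = 1.64390×10¹¹ − 9.87063×10⁹ = 1.54519×10¹¹ K⁴, so P_net = 2.98 W.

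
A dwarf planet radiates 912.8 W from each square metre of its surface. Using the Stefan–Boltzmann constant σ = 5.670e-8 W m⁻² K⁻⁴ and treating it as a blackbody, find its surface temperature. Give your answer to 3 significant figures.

I = σT⁴, so T = (I/σ)^(1/4) = (912.8/(5.670×10⁻⁸))^(1/4) = 356 K.

T ≈ 356 K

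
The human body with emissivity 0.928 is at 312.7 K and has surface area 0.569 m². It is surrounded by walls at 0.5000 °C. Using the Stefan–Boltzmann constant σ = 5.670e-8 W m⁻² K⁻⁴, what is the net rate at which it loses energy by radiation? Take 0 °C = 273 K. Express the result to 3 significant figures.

Surroundings: T = 0.5000 °C + 273 = 273.5000 K.
Area A = 0.569 m².
Net radiated power P_net = εσA(T⁴ − T₀⁴) = 0.928×5.670×10⁻⁸×0.569×(312.7⁴ − 273.5000⁴).
T⁴ − T₀⁴ = 9.56118×10⁹ − 5.59538×10⁹ = 3.96580×10⁹ K⁴, so P_net = 119 W.

Net loss ≈ 119 W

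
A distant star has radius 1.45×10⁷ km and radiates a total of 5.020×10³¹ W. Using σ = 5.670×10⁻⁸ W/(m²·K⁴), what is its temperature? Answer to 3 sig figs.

Surface area A = 4πR² = 4π(1.45×10¹⁰ m)² = 2.64208×10²¹ m².
P = σAT⁴ ⇒ T = (P/(σA))^(1/4) = (5.020×10³¹/(5.670×10⁻⁸×2.64208×10²¹))^(1/4) = 2.41×10⁴ K.

T ≈ 2.41×10⁴ K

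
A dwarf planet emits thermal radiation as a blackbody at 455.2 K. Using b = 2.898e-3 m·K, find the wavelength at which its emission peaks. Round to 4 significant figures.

λ_max ≈ 6.366 μm

Wien's displacement law: λ_max = b/T = (2.898×10⁻³ m·K)/(455.2 K) = 6.3664×10⁻⁶ m.
That is 6.366 μm, in the infrared range.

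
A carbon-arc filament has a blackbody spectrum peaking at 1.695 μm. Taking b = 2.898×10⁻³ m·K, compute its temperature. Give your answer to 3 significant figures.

T ≈ 1.71×10³ K

Wien's law gives T = b/λ_max = (2.898×10⁻³ m·K)/(1.695×10⁻⁶ m) = 1.71×10³ K.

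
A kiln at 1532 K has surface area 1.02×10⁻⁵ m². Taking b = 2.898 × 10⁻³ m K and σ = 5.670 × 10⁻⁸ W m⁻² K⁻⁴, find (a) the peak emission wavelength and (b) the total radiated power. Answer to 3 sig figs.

(a) λ_max = b/T = 2.898×10⁻³/1532 = 1.892×10⁻⁶ m = 1.89×10³ nm.
Area A = 1.02×10⁻⁵ m².
(b) P = σAT⁴ = 5.670×10⁻⁸×1.02×10⁻⁵×(1532)⁴ = 3.19 W.

λ_max ≈ 1.89×10³ nm; P ≈ 3.19 W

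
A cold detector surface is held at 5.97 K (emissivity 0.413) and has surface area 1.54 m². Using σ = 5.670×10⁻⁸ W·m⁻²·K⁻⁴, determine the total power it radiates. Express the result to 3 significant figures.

Area A = 1.54 m².
P = εσAT⁴ = 0.413 × 5.670×10⁻⁸ × 1.54 × (5.97)⁴ = 4.58×10⁻⁵ W.

P ≈ 4.58×10⁻⁵ W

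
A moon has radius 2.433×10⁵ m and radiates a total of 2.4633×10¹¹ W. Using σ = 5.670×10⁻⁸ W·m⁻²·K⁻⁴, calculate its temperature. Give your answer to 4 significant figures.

T ≈ 49.16 K

Surface area A = 4πR² = 4π(2.433×10⁵ m)² = 7.43865×10¹¹ m².
P = σAT⁴ ⇒ T = (P/(σA))^(1/4) = (2.4633×10¹¹/(5.670×10⁻⁸×7.43865×10¹¹))^(1/4) = 49.16 K.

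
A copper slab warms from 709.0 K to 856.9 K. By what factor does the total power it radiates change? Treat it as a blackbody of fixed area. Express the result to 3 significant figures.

P₂/P₁ ≈ 2.13

P ∝ T⁴, so P₂/P₁ = (T₂/T₁)⁴ = (856.9/709.0)⁴ = (1.20860)⁴ = 2.13.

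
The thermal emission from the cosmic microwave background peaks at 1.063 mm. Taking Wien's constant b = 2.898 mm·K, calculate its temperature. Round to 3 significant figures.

Wien's law gives T = b/λ_max = (2.898×10⁻³ m·K)/(1.063×10⁻³ m) = 2.73 K.

T ≈ 2.73 K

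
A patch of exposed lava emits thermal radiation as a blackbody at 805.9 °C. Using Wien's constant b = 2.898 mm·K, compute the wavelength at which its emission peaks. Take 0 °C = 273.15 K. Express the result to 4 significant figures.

λ_max ≈ 2686 nm

T = 805.9 °C + 273.15 = 1079.05 K.
Wien's displacement law: λ_max = b/T = (2.898×10⁻³ m·K)/(1079.05 K) = 2.6857×10⁻⁶ m.
That is 2686 nm, in the infrared range.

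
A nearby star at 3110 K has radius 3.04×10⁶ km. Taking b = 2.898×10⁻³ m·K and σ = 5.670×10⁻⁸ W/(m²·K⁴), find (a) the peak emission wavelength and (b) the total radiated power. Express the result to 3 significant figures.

λ_max ≈ 0.932 μm; P ≈ 6.16×10²⁶ W

(a) λ_max = b/T = 2.898×10⁻³/3110 = 9.318×10⁻⁷ m = 0.932 μm.
Surface area A = 4πR² = 4π(3.04×10⁹ m)² = 1.16133×10²⁰ m².
(b) P = σAT⁴ = 5.670×10⁻⁸×1.16133×10²⁰×(3110)⁴ = 6.16×10²⁶ W.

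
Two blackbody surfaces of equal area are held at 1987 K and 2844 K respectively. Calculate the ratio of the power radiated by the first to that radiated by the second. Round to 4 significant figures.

P₁/P₂ ≈ 0.2383

With equal areas, P₁/P₂ = (T₁/T₂)⁴ = (1987/2844)⁴ = 0.2383.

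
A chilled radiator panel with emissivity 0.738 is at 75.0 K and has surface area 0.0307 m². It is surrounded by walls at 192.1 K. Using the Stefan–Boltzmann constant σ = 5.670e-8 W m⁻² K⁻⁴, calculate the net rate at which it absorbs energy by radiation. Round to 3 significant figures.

Net gain ≈ 1.71 W

Area A = 0.0307 m².
Net radiated power P_net = εσA(T⁴ − T₀⁴) = 0.738×5.670×10⁻⁸×0.0307×(75.0⁴ − 192.1⁴).
T⁴ − T₀⁴ = 3.16406×10⁷ − 1.36179×10⁹ = -1.33015×10⁹ K⁴, so P_net = -1.71 W — negative, meaning a net gain of 1.71 W.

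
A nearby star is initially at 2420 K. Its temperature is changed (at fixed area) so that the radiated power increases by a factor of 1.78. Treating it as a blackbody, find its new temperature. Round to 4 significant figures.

T₂ ≈ 2795 K

P ∝ T⁴, so T₂/T₁ = (P₂/P₁)^(1/4) = (1.78)^(1/4) = 1.15506.
T₂ = 2420 × 1.15506 = 2795 K.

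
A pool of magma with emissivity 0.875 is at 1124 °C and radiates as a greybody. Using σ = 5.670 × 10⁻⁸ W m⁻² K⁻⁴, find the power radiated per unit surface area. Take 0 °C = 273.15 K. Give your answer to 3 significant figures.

T = 1124 °C + 273.15 = 1397.15 K.
Stefan–Boltzmann: I = εσT⁴ = 0.875 × 5.670×10⁻⁸ × (1397.15)⁴ = 1.89×10⁵ W/m².

I ≈ 1.89×10⁵ W/m²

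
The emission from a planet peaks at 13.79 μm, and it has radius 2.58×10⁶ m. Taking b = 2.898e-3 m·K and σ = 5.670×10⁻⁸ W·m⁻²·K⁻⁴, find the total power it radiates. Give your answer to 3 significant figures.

P ≈ 9.25×10¹⁵ W

Wien's law: T = b/λ_max = 2.898×10⁻³/1.379×10⁻⁵ = 210.152 K.
Surface area A = 4πR² = 4π(2.58×10⁶ m)² = 8.36468×10¹³ m².
Then P = σAT⁴ = 5.670×10⁻⁸×8.36468×10¹³×(210.152)⁴ = 9.25×10¹⁵ W.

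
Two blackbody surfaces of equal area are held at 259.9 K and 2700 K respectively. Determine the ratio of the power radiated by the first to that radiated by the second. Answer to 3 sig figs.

P₁/P₂ ≈ 8.59×10⁻⁵

With equal areas, P₁/P₂ = (T₁/T₂)⁴ = (259.9/2700)⁴ = 8.59×10⁻⁵.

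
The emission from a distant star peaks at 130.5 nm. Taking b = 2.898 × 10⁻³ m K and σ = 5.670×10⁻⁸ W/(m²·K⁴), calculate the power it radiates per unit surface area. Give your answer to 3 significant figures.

Wien's law: T = b/λ_max = 2.898×10⁻³/1.305×10⁻⁷ = 22206.9 K.
Then I = σT⁴ = 5.670×10⁻⁸×(22206.9)⁴ = 1.38×10¹⁰ W/m².

I ≈ 1.38×10¹⁰ W/m²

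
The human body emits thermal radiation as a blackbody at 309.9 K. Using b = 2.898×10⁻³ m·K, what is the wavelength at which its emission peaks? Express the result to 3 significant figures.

λ_max ≈ 9.35 μm

Wien's displacement law: λ_max = b/T = (2.898×10⁻³ m·K)/(309.9 K) = 9.351×10⁻⁶ m.
That is 9.35 μm, in the infrared range.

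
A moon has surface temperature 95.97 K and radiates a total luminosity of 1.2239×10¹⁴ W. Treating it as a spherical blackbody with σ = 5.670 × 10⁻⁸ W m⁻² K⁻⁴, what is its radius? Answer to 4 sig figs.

R ≈ 1.423×10⁶ m

L = 4πR²σT⁴ ⇒ R = √(L/(4πσT⁴)).
σT⁴ = 4.80978 W/m², so R = √(1.2239×10¹⁴/(4π×4.80978)) = 1.423×10⁶ m.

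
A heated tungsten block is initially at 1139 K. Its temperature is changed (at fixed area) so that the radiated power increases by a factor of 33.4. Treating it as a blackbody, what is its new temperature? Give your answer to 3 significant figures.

T₂ ≈ 2.74×10³ K

P ∝ T⁴, so T₂/T₁ = (P₂/P₁)^(1/4) = (33.4)^(1/4) = 2.40401.
T₂ = 1139 × 2.40401 = 2.74×10³ K.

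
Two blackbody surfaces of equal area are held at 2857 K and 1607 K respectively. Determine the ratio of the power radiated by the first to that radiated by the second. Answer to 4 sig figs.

With equal areas, P₁/P₂ = (T₁/T₂)⁴ = (2857/1607)⁴ = 9.990.

P₁/P₂ ≈ 9.990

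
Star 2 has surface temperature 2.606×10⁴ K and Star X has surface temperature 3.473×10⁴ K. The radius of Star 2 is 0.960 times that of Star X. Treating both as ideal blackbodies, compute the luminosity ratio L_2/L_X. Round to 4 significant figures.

L_2/L_X ≈ 0.2922

L ∝ R²T⁴, so L_2/L_X = (R_2/R_X)²(T_2/T_X)⁴ = (0.960)² × (2.606×10⁴/3.473×10⁴)⁴ = 0.9216 × 0.317014 = 0.2922.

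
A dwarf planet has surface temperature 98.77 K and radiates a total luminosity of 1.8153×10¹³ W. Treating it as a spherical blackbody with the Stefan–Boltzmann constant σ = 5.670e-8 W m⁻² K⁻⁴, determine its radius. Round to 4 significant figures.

L = 4πR²σT⁴ ⇒ R = √(L/(4πσT⁴)).
σT⁴ = 5.39614 W/m², so R = √(1.8153×10¹³/(4π×5.39614)) = 5.174×10⁵ m.

R ≈ 5.174×10⁵ m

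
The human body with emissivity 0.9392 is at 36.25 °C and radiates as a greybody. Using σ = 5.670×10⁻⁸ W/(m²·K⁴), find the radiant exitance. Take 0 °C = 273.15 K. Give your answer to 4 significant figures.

T = 36.25 °C + 273.15 = 309.40 K.
Stefan–Boltzmann: I = εσT⁴ = 0.9392 × 5.670×10⁻⁸ × (309.40)⁴ = 488.0 W/m².

I ≈ 488.0 W/m²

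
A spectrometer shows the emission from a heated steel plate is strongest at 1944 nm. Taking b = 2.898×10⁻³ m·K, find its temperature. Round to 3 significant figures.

Wien's law gives T = b/λ_max = (2.898×10⁻³ m·K)/(1.944×10⁻⁶ m) = 1.49×10³ K.

T ≈ 1.49×10³ K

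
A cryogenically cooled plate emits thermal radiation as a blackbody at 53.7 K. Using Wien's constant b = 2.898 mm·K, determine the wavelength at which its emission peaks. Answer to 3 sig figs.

Wien's displacement law: λ_max = b/T = (2.898×10⁻³ m·K)/(53.7 K) = 5.397×10⁻⁵ m.
That is 54.0 μm, in the infrared range.

λ_max ≈ 54.0 μm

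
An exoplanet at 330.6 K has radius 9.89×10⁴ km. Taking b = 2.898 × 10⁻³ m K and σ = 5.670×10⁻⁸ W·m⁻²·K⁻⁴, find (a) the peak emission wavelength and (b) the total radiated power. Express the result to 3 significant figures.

(a) λ_max = b/T = 2.898×10⁻³/330.6 = 8.766×10⁻⁶ m = 8.77 μm.
Surface area A = 4πR² = 4π(9.89×10⁷ m)² = 1.22914×10¹⁷ m².
(b) P = σAT⁴ = 5.670×10⁻⁸×1.22914×10¹⁷×(330.6)⁴ = 8.33×10¹⁹ W.

λ_max ≈ 8.77 μm; P ≈ 8.33×10¹⁹ W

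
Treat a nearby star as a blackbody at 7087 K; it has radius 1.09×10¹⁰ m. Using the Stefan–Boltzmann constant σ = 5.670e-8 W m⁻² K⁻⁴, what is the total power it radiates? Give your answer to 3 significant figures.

Surface area A = 4πR² = 4π(1.09×10¹⁰ m)² = 1.49301×10²¹ m².
P = σAT⁴ = 5.670×10⁻⁸ × 1.49301×10²¹ × (7087)⁴ = 2.14×10²⁹ W.

P ≈ 2.14×10²⁹ W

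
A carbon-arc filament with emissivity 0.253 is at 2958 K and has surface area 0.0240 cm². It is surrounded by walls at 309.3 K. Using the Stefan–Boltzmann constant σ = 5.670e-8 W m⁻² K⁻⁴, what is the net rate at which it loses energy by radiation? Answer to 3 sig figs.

Net loss ≈ 2.64 W

Area A = 0.0240 cm² = 2.40×10⁻⁶ m².
Net radiated power P_net = εσA(T⁴ − T₀⁴) = 0.253×5.670×10⁻⁸×2.40×10⁻⁶×(2958⁴ − 309.3⁴).
T⁴ − T₀⁴ = 7.65584×10¹³ − 9.15208×10⁹ = 7.65492×10¹³ K⁴, so P_net = 2.64 W.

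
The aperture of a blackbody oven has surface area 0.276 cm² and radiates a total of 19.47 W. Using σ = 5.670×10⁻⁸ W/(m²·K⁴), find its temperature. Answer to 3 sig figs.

Area A = 0.276 cm² = 2.76×10⁻⁵ m².
P = σAT⁴ ⇒ T = (P/(σA))^(1/4) = (19.47/(5.670×10⁻⁸×2.76×10⁻⁵))^(1/4) = 1.88×10³ K.

T ≈ 1.88×10³ K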